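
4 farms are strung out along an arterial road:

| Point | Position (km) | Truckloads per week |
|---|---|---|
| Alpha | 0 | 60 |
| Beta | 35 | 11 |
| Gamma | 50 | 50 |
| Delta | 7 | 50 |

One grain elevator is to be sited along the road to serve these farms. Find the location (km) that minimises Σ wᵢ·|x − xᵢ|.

For a sum of weighted absolute distances on a line, the optimum is the weighted median (not the mean). Total weight W = 171; half-weight = 85.5.
Sort by position and accumulate weight:
  km 0 (Alpha, w=60) → cum 60
  km 7 (Delta, w=50) → cum 110  ≥ 85.5 → median here
  km 35 (Beta, w=11) → cum 121
  km 50 (Gamma, w=50) → cum 171
Optimal location: km 7.

x = 7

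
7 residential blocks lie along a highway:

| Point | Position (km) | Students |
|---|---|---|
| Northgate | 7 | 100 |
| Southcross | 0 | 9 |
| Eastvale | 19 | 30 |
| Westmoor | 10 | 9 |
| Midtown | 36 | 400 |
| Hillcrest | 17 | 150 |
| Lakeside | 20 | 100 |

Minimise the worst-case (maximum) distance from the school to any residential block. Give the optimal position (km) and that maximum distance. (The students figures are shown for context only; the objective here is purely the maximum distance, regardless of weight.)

location 18, max distance 18

The 1-center on a line is the midpoint of the two extreme points: leftmost at 0, rightmost at 36.
Optimal location = (0 + 36)/2 = 18; maximum distance = (36 − 0)/2 = 18.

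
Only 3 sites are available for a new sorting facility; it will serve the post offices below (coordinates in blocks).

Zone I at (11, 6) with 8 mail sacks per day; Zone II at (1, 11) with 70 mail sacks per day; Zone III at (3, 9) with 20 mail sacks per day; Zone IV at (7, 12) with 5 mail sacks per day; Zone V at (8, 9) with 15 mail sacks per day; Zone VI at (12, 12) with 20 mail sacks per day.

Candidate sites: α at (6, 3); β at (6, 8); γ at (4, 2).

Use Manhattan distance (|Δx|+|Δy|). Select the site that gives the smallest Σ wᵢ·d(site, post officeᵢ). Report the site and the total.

Total weighted distance at each candidate:
  α (6, 3): total = 1624
  β (6, 8): total = 966
  γ (4, 2): total = 1678
Minimum is at β with total 966 blocks.

β, total 966 blocks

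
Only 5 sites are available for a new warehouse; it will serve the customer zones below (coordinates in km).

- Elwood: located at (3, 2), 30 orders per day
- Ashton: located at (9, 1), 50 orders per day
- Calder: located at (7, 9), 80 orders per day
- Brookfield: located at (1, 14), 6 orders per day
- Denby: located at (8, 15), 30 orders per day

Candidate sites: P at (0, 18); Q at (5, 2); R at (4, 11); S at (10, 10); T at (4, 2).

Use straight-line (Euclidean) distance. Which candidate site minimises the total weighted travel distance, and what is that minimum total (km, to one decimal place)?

Total weighted distance at each candidate:
  P (0, 18): total = 2643.3
  Q (5, 2): total = 1324.7
  R (4, 11): total = 1314.3
  S (10, 10): total = 1245.3
  T (4, 2): total = 1376.5
Minimum is at S with total 1245.3 km.

S, total 1245.3 km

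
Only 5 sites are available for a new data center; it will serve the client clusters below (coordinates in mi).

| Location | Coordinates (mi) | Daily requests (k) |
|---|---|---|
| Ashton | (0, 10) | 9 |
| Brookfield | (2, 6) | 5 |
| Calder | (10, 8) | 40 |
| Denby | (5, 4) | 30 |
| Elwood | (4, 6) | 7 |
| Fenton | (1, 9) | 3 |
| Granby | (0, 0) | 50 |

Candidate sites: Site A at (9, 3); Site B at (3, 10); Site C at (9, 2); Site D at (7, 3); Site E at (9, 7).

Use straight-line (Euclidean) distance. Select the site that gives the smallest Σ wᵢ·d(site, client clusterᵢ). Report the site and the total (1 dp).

Site D, total 854.5 mi

Total weighted distance at each candidate:
  Site A (9, 3): total = 1013.5
  Site B (3, 10): total = 1086.1
  Site C (9, 2): total = 1063.8
  Site D (7, 3): total = 854.5
  Site E (9, 7): total = 957.8
Minimum is at Site D with total 854.5 mi.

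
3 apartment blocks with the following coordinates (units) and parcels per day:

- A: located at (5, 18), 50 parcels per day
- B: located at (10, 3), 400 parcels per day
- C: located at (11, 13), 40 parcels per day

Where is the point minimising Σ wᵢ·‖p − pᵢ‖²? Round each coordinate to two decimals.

(9.57, 5.35)

The minimiser of Σwᵢ‖p−pᵢ‖² is the weighted centroid p* = (Σwᵢpᵢ)/(Σwᵢ).
Σwᵢ = 490.
Σwᵢxᵢ = 50·5 + 400·10 + 40·11 = 4690.
Σwᵢyᵢ = 50·18 + 400·3 + 40·13 = 2620.
x* = 4690/490 = 9.57, y* = 2620/490 = 5.35.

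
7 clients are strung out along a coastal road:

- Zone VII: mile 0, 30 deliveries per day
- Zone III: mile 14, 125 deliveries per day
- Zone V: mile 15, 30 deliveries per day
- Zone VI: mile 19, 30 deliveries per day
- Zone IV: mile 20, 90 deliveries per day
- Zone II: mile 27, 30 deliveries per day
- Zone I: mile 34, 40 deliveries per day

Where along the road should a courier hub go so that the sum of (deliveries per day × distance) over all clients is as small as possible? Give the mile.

For a sum of weighted absolute distances on a line, the optimum is the weighted median (not the mean). Total weight W = 375; half-weight = 187.5.
Sort by position and accumulate weight:
  mile 0 (Zone VII, w=30) → cum 30
  mile 14 (Zone III, w=125) → cum 155
  mile 15 (Zone V, w=30) → cum 185
  mile 19 (Zone VI, w=30) → cum 215  ≥ 187.5 → median here
  mile 20 (Zone IV, w=90) → cum 305
  mile 27 (Zone II, w=30) → cum 335
  mile 34 (Zone I, w=40) → cum 375
Optimal location: mile 19.

x = 19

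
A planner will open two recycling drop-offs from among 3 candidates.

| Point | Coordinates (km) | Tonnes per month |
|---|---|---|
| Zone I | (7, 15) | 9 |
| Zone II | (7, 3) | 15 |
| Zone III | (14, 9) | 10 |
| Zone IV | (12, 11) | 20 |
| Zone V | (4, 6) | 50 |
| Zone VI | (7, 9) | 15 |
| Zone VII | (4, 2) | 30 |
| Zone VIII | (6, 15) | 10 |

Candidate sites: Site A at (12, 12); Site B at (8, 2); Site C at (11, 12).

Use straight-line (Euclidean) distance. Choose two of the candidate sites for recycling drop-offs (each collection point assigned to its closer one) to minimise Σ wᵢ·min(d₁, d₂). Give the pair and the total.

{Site B, Site C}, total 673.1

Evaluate every pair (each demand assigned to the nearer of the two):
  {Site B, Site C}: total = 673.1
  {Site A, Site B}: total = 687.1
  {Site A, Site C}: total = 1209.3
Best pair: {Site B, Site C} with total 673.1.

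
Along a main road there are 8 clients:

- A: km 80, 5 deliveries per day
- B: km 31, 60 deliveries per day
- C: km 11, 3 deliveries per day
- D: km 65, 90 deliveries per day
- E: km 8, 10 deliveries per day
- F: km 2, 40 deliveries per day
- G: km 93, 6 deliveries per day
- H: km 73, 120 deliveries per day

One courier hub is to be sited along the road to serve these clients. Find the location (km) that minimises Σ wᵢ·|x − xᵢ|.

For a sum of weighted absolute distances on a line, the optimum is the weighted median (not the mean). Total weight W = 334; half-weight = 167.
Sort by position and accumulate weight:
  km 2 (F, w=40) → cum 40
  km 8 (E, w=10) → cum 50
  km 11 (C, w=3) → cum 53
  km 31 (B, w=60) → cum 113
  km 65 (D, w=90) → cum 203  ≥ 167 → median here
  km 73 (H, w=120) → cum 323
  km 80 (A, w=5) → cum 328
  km 93 (G, w=6) → cum 334
Optimal location: km 65.

x = 65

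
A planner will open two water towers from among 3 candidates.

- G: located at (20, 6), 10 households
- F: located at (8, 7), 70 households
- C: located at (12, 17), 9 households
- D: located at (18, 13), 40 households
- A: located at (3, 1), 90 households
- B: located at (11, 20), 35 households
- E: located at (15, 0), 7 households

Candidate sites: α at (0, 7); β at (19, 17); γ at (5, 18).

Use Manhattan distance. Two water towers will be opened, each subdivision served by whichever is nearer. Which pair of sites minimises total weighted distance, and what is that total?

Evaluate every pair (each demand assigned to the nearer of the two):
  {α, β}: total = 2285
  {α, γ}: total = 2806
  {β, γ}: total = 3500
Best pair: {α, β} with total 2285.

{α, β}, total 2285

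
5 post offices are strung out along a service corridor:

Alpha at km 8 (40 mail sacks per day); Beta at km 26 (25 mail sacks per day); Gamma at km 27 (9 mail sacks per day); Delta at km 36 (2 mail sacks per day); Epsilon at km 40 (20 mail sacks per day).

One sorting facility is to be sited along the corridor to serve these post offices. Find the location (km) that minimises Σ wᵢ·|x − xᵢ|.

For a sum of weighted absolute distances on a line, the optimum is the weighted median (not the mean). Total weight W = 96; half-weight = 48.
Sort by position and accumulate weight:
  km 8 (Alpha, w=40) → cum 40
  km 26 (Beta, w=25) → cum 65  ≥ 48 → median here
  km 27 (Gamma, w=9) → cum 74
  km 36 (Delta, w=2) → cum 76
  km 40 (Epsilon, w=20) → cum 96
Optimal location: km 26.

x = 26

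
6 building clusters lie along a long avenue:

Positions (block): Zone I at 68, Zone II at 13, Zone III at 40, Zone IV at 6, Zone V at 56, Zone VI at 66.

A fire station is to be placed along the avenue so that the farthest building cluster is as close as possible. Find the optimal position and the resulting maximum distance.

location 37, max distance 31

The 1-center on a line is the midpoint of the two extreme points: leftmost at 6, rightmost at 68.
Optimal location = (6 + 68)/2 = 37; maximum distance = (68 − 6)/2 = 31.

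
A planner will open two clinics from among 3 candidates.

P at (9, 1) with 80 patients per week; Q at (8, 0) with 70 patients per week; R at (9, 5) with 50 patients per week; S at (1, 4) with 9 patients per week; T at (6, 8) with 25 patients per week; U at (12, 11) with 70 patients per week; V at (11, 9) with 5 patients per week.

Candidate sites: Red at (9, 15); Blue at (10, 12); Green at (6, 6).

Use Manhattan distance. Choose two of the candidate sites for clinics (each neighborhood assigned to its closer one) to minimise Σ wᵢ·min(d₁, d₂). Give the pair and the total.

{Blue, Green}, total 1743

Evaluate every pair (each demand assigned to the nearer of the two):
  {Blue, Green}: total = 1743
  {Red, Green}: total = 2043
  {Red, Blue}: total = 2923
Best pair: {Blue, Green} with total 1743.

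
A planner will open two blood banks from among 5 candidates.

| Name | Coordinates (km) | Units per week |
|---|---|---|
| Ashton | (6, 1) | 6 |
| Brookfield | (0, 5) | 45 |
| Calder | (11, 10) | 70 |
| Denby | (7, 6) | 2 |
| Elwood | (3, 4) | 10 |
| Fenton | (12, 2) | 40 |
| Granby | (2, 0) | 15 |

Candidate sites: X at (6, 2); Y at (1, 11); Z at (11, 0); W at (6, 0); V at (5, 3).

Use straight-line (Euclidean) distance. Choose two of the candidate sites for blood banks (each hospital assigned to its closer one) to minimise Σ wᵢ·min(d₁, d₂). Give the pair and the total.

{Z, V}, total 1083.8

Evaluate every pair (each demand assigned to the nearer of the two):
  {Z, V}: total = 1083.8
  {X, Z}: total = 1169.1
  {X, V}: total = 1226.9
  {W, V}: total = 1236.3
  {Z, W}: total = 1269.1
  {Y, V}: total = 1277.2
  {X, Y}: total = 1291.5
  {X, W}: total = 1312.5
  {Y, Z}: total = 1316.0
  {Y, W}: total = 1358.4
Best pair: {Z, V} with total 1083.8.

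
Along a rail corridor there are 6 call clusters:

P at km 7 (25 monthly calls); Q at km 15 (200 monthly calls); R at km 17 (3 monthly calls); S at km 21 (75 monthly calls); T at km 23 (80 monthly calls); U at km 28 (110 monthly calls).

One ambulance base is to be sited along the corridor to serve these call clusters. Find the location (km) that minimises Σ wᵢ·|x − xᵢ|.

x = 21

For a sum of weighted absolute distances on a line, the optimum is the weighted median (not the mean). Total weight W = 493; half-weight = 246.5.
Sort by position and accumulate weight:
  km 7 (P, w=25) → cum 25
  km 15 (Q, w=200) → cum 225
  km 17 (R, w=3) → cum 228
  km 21 (S, w=75) → cum 303  ≥ 246.5 → median here
  km 23 (T, w=80) → cum 383
  km 28 (U, w=110) → cum 493
Optimal location: km 21.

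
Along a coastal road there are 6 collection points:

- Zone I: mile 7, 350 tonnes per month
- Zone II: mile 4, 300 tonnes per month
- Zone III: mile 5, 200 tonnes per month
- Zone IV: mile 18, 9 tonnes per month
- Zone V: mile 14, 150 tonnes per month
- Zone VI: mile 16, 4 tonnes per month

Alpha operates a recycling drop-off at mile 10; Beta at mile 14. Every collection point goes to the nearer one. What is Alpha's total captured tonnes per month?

The indifferent point is the midpoint (10+14)/2 = 12; collection points left of it (closer to Alpha at 10) go to Alpha, those right go to Beta.
  Zone II at 4 (w=300) → Alpha
  Zone III at 5 (w=200) → Alpha
  Zone I at 7 (w=350) → Alpha
  Zone V at 14 (w=150) → Beta
  Zone VI at 16 (w=4) → Beta
  Zone IV at 18 (w=9) → Beta
Alpha captures 850; Beta captures 163.

850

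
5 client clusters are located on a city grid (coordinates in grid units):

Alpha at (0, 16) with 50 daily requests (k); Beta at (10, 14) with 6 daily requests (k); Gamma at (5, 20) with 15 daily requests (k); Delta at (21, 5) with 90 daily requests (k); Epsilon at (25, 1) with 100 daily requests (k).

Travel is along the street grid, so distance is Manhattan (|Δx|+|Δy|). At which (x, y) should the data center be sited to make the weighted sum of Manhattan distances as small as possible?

Manhattan distance separates: Σwᵢ(|x−xᵢ|+|y−yᵢ|) = Σwᵢ|x−xᵢ| + Σwᵢ|y−yᵢ|, so x and y are optimised independently as 1-D weighted medians.
Total weight W = 261; half = 130.5.
x-coordinate, sorted with cumulative weight:
  x=0 (Alpha, w=50) cum 50
  x=5 (Gamma, w=15) cum 65
  x=10 (Beta, w=6) cum 71
  x=21 (Delta, w=90) cum 161  ← median
  x=25 (Epsilon, w=100) cum 261
⇒ x* = 21
y-coordinate, sorted with cumulative weight:
  y=1 (Epsilon, w=100) cum 100
  y=5 (Delta, w=90) cum 190  ← median
  y=14 (Beta, w=6) cum 196
  y=16 (Alpha, w=50) cum 246
  y=20 (Gamma, w=15) cum 261
⇒ y* = 5

(21, 5)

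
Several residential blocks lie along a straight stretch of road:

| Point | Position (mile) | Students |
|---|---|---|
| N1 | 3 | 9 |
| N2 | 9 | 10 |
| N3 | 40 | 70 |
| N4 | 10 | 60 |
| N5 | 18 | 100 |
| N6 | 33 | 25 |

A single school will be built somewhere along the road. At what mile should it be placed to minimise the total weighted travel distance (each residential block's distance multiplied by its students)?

x = 18

For a sum of weighted absolute distances on a line, the optimum is the weighted median (not the mean). Total weight W = 274; half-weight = 137.
Sort by position and accumulate weight:
  mile 3 (N1, w=9) → cum 9
  mile 9 (N2, w=10) → cum 19
  mile 10 (N4, w=60) → cum 79
  mile 18 (N5, w=100) → cum 179  ≥ 137 → median here
  mile 33 (N6, w=25) → cum 204
  mile 40 (N3, w=70) → cum 274
Optimal location: mile 18.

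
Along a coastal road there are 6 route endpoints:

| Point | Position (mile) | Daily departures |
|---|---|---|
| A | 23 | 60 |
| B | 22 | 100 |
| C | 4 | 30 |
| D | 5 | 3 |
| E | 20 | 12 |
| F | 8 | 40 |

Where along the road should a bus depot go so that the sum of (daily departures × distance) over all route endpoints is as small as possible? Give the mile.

x = 22

For a sum of weighted absolute distances on a line, the optimum is the weighted median (not the mean). Total weight W = 245; half-weight = 122.5.
Sort by position and accumulate weight:
  mile 4 (C, w=30) → cum 30
  mile 5 (D, w=3) → cum 33
  mile 8 (F, w=40) → cum 73
  mile 20 (E, w=12) → cum 85
  mile 22 (B, w=100) → cum 185  ≥ 122.5 → median here
  mile 23 (A, w=60) → cum 245
Optimal location: mile 22.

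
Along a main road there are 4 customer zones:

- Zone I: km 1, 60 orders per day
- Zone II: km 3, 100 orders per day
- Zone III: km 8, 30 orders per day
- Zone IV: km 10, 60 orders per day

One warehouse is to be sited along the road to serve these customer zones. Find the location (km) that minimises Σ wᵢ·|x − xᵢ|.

For a sum of weighted absolute distances on a line, the optimum is the weighted median (not the mean). Total weight W = 250; half-weight = 125.
Sort by position and accumulate weight:
  km 1 (Zone I, w=60) → cum 60
  km 3 (Zone II, w=100) → cum 160  ≥ 125 → median here
  km 8 (Zone III, w=30) → cum 190
  km 10 (Zone IV, w=60) → cum 250
Optimal location: km 3.

x = 3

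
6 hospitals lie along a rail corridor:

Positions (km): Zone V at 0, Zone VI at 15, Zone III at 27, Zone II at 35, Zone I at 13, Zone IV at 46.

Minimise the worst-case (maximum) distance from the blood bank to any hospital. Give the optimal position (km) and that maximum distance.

The 1-center on a line is the midpoint of the two extreme points: leftmost at 0, rightmost at 46.
Optimal location = (0 + 46)/2 = 23; maximum distance = (46 − 0)/2 = 23.

location 23, max distance 23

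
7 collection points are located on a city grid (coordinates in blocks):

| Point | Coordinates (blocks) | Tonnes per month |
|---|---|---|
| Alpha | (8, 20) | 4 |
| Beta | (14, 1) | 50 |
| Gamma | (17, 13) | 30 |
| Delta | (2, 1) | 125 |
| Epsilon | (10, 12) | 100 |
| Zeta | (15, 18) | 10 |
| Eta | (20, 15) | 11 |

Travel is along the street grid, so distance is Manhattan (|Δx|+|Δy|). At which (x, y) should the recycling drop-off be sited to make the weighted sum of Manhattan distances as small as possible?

Manhattan distance separates: Σwᵢ(|x−xᵢ|+|y−yᵢ|) = Σwᵢ|x−xᵢ| + Σwᵢ|y−yᵢ|, so x and y are optimised independently as 1-D weighted medians.
Total weight W = 330; half = 165.
x-coordinate, sorted with cumulative weight:
  x=2 (Delta, w=125) cum 125
  x=8 (Alpha, w=4) cum 129
  x=10 (Epsilon, w=100) cum 229  ← median
  x=14 (Beta, w=50) cum 279
  x=15 (Zeta, w=10) cum 289
  x=17 (Gamma, w=30) cum 319
  x=20 (Eta, w=11) cum 330
⇒ x* = 10
y-coordinate, sorted with cumulative weight:
  y=1 (Beta, w=50) cum 50
  y=1 (Delta, w=125) cum 175  ← median
  y=12 (Epsilon, w=100) cum 275
  y=13 (Gamma, w=30) cum 305
  y=15 (Eta, w=11) cum 316
  y=18 (Zeta, w=10) cum 326
  y=20 (Alpha, w=4) cum 330
⇒ y* = 1

(10, 1)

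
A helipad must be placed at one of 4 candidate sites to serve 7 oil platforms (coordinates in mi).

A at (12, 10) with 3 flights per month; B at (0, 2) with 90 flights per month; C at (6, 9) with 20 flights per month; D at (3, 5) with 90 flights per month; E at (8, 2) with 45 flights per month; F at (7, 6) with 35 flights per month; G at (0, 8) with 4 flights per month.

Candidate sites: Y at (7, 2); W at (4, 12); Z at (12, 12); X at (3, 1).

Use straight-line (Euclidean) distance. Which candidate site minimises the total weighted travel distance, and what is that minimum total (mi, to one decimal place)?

Total weighted distance at each candidate:
  Y (7, 2): total = 1471.6
  W (4, 12): total = 2444.7
  Z (12, 12): total = 3380.8
  X (3, 1): total = 1337.7
Minimum is at X with total 1337.7 mi.

X, total 1337.7 mi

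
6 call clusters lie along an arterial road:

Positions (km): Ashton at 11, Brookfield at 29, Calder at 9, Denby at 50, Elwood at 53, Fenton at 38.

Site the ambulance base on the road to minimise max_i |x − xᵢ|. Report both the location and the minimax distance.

The 1-center on a line is the midpoint of the two extreme points: leftmost at 9, rightmost at 53.
Optimal location = (9 + 53)/2 = 31; maximum distance = (53 − 9)/2 = 22.

location 31, max distance 22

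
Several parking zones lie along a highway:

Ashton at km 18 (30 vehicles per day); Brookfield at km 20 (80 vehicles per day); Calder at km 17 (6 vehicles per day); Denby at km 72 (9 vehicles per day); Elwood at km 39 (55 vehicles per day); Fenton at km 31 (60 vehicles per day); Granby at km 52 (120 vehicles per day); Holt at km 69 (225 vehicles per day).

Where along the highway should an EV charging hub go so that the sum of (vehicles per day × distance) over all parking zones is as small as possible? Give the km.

x = 52

For a sum of weighted absolute distances on a line, the optimum is the weighted median (not the mean). Total weight W = 585; half-weight = 292.5.
Sort by position and accumulate weight:
  km 17 (Calder, w=6) → cum 6
  km 18 (Ashton, w=30) → cum 36
  km 20 (Brookfield, w=80) → cum 116
  km 31 (Fenton, w=60) → cum 176
  km 39 (Elwood, w=55) → cum 231
  km 52 (Granby, w=120) → cum 351  ≥ 292.5 → median here
  km 69 (Holt, w=225) → cum 576
  km 72 (Denby, w=9) → cum 585
Optimal location: km 52.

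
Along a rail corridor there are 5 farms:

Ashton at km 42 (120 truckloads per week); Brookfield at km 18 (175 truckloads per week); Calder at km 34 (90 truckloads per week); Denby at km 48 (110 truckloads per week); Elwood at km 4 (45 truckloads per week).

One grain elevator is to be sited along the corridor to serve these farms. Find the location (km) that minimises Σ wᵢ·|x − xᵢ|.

x = 34

For a sum of weighted absolute distances on a line, the optimum is the weighted median (not the mean). Total weight W = 540; half-weight = 270.
Sort by position and accumulate weight:
  km 4 (Elwood, w=45) → cum 45
  km 18 (Brookfield, w=175) → cum 220
  km 34 (Calder, w=90) → cum 310  ≥ 270 → median here
  km 42 (Ashton, w=120) → cum 430
  km 48 (Denby, w=110) → cum 540
Optimal location: km 34.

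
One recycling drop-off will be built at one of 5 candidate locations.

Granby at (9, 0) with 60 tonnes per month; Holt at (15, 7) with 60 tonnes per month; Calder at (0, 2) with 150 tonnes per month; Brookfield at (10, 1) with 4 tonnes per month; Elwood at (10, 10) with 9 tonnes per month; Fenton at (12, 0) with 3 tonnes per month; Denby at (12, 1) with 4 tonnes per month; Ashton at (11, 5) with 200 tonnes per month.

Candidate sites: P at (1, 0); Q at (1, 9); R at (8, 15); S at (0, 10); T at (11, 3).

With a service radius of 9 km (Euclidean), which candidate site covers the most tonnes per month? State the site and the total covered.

Coverage radius r = 9 km; a point is covered iff (Δx)²+(Δy)² ≤ 9² = 81.
  P (1, 0): covers {Granby, Calder} → 210
  Q (1, 9): covers {Calder} → 150
  R (8, 15): covers {Elwood} → 9
  S (0, 10): covers {Calder} → 150
  T (11, 3): covers {Granby, Holt, Brookfield, Elwood, Fenton, Denby, Ashton} → 340
Maximum coverage at T: 340 tonnes per month.

T, covering 340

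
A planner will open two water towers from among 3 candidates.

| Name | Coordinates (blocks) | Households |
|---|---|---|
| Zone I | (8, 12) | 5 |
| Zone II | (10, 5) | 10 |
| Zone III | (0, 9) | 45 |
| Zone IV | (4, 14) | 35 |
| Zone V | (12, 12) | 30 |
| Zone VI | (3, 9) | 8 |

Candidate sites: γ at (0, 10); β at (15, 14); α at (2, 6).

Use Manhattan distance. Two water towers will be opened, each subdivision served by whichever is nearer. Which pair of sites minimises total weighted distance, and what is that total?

{γ, β}, total 692

Evaluate every pair (each demand assigned to the nearer of the two):
  {γ, β}: total = 692
  {β, α}: total = 892
  {γ, α}: total = 917
Best pair: {γ, β} with total 692.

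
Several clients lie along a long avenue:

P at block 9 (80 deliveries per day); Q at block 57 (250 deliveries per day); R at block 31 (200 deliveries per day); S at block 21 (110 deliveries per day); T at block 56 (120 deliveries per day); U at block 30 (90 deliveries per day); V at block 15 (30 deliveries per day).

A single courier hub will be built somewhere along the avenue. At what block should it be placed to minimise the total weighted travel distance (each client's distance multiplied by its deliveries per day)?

For a sum of weighted absolute distances on a line, the optimum is the weighted median (not the mean). Total weight W = 880; half-weight = 440.
Sort by position and accumulate weight:
  block 9 (P, w=80) → cum 80
  block 15 (V, w=30) → cum 110
  block 21 (S, w=110) → cum 220
  block 30 (U, w=90) → cum 310
  block 31 (R, w=200) → cum 510  ≥ 440 → median here
  block 56 (T, w=120) → cum 630
  block 57 (Q, w=250) → cum 880
Optimal location: block 31.

x = 31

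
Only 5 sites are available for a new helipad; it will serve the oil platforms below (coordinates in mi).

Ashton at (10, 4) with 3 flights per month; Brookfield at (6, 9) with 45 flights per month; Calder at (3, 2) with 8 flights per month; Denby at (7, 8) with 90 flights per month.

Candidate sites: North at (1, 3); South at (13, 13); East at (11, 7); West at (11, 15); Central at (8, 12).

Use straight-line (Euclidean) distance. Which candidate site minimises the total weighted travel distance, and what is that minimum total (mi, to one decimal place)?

Central, total 647.5 mi

Total weighted distance at each candidate:
  North (1, 3): total = 1099.4
  South (13, 13): total = 1213.1
  East (11, 7): total = 698.4
  West (11, 15): total = 1232.3
  Central (8, 12): total = 647.5
Minimum is at Central with total 647.5 mi.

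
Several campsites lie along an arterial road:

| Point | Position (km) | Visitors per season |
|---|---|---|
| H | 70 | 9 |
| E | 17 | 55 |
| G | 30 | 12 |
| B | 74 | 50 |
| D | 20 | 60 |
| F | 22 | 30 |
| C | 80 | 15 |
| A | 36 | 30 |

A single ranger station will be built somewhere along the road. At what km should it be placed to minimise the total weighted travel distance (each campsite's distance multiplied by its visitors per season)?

For a sum of weighted absolute distances on a line, the optimum is the weighted median (not the mean). Total weight W = 261; half-weight = 130.5.
Sort by position and accumulate weight:
  km 17 (E, w=55) → cum 55
  km 20 (D, w=60) → cum 115
  km 22 (F, w=30) → cum 145  ≥ 130.5 → median here
  km 30 (G, w=12) → cum 157
  km 36 (A, w=30) → cum 187
  km 70 (H, w=9) → cum 196
  km 74 (B, w=50) → cum 246
  km 80 (C, w=15) → cum 261
Optimal location: km 22.

x = 22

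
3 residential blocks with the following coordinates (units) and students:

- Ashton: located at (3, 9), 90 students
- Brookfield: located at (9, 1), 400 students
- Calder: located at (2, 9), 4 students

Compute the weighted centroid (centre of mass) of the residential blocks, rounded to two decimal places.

The minimiser of Σwᵢ‖p−pᵢ‖² is the weighted centroid p* = (Σwᵢpᵢ)/(Σwᵢ).
Σwᵢ = 494.
Σwᵢxᵢ = 90·3 + 400·9 + 4·2 = 3878.
Σwᵢyᵢ = 90·9 + 400·1 + 4·9 = 1246.
x* = 3878/494 = 7.85, y* = 1246/494 = 2.52.

(7.85, 2.52)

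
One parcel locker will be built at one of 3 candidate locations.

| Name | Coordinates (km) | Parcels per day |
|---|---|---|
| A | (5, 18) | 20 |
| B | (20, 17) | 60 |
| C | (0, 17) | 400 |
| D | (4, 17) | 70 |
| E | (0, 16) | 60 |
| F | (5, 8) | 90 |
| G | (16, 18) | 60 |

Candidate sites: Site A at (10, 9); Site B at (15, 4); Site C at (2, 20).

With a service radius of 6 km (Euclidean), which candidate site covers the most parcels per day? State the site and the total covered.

Coverage radius r = 6 km; a point is covered iff (Δx)²+(Δy)² ≤ 6² = 36.
  Site A (10, 9): covers {F} → 90
  Site B (15, 4): covers {none} → 0
  Site C (2, 20): covers {A, C, D, E} → 550
Maximum coverage at Site C: 550 parcels per day.

Site C, covering 550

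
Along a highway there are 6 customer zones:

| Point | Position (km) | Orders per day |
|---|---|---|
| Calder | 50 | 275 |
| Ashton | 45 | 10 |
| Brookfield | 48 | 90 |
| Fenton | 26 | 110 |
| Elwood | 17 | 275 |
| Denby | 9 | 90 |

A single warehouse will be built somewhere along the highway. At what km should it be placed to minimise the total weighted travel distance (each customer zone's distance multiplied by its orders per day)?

x = 26

For a sum of weighted absolute distances on a line, the optimum is the weighted median (not the mean). Total weight W = 850; half-weight = 425.
Sort by position and accumulate weight:
  km 9 (Denby, w=90) → cum 90
  km 17 (Elwood, w=275) → cum 365
  km 26 (Fenton, w=110) → cum 475  ≥ 425 → median here
  km 45 (Ashton, w=10) → cum 485
  km 48 (Brookfield, w=90) → cum 575
  km 50 (Calder, w=275) → cum 850
Optimal location: km 26.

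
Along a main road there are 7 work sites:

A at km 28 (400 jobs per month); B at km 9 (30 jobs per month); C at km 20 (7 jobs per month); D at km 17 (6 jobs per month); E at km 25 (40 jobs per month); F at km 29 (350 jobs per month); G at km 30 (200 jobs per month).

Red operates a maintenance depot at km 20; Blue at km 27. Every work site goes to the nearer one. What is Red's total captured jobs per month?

The indifferent point is the midpoint (20+27)/2 = 23.5; work sites left of it (closer to Red at 20) go to Red, those right go to Blue.
  B at 9 (w=30) → Red
  D at 17 (w=6) → Red
  C at 20 (w=7) → Red
  E at 25 (w=40) → Blue
  A at 28 (w=400) → Blue
  F at 29 (w=350) → Blue
  G at 30 (w=200) → Blue
Red captures 43; Blue captures 990.

43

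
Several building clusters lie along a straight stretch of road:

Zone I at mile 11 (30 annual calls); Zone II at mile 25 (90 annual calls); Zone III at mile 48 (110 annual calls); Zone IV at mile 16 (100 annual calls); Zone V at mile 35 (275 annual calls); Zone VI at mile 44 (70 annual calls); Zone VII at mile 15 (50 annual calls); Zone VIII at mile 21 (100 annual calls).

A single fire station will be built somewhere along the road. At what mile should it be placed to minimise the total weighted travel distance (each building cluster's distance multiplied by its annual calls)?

x = 35

For a sum of weighted absolute distances on a line, the optimum is the weighted median (not the mean). Total weight W = 825; half-weight = 412.5.
Sort by position and accumulate weight:
  mile 11 (Zone I, w=30) → cum 30
  mile 15 (Zone VII, w=50) → cum 80
  mile 16 (Zone IV, w=100) → cum 180
  mile 21 (Zone VIII, w=100) → cum 280
  mile 25 (Zone II, w=90) → cum 370
  mile 35 (Zone V, w=275) → cum 645  ≥ 412.5 → median here
  mile 44 (Zone VI, w=70) → cum 715
  mile 48 (Zone III, w=110) → cum 825
Optimal location: mile 35.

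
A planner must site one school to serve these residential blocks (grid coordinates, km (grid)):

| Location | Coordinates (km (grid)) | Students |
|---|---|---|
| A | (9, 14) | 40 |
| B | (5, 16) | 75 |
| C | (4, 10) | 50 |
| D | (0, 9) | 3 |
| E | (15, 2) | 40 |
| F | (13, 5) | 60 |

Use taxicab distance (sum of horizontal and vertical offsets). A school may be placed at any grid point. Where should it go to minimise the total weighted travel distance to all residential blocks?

(9, 10)

Manhattan distance separates: Σwᵢ(|x−xᵢ|+|y−yᵢ|) = Σwᵢ|x−xᵢ| + Σwᵢ|y−yᵢ|, so x and y are optimised independently as 1-D weighted medians.
Total weight W = 268; half = 134.
x-coordinate, sorted with cumulative weight:
  x=0 (D, w=3) cum 3
  x=4 (C, w=50) cum 53
  x=5 (B, w=75) cum 128
  x=9 (A, w=40) cum 168  ← median
  x=13 (F, w=60) cum 228
  x=15 (E, w=40) cum 268
⇒ x* = 9
y-coordinate, sorted with cumulative weight:
  y=2 (E, w=40) cum 40
  y=5 (F, w=60) cum 100
  y=9 (D, w=3) cum 103
  y=10 (C, w=50) cum 153  ← median
  y=14 (A, w=40) cum 193
  y=16 (B, w=75) cum 268
⇒ y* = 10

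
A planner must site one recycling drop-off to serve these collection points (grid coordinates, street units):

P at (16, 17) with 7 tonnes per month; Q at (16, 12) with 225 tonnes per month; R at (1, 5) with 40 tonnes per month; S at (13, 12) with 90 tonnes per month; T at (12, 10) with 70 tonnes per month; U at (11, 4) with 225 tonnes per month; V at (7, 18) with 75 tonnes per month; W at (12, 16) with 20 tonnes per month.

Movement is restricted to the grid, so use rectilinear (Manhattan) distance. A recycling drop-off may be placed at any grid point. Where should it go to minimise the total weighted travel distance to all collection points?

Manhattan distance separates: Σwᵢ(|x−xᵢ|+|y−yᵢ|) = Σwᵢ|x−xᵢ| + Σwᵢ|y−yᵢ|, so x and y are optimised independently as 1-D weighted medians.
Total weight W = 752; half = 376.
x-coordinate, sorted with cumulative weight:
  x=1 (R, w=40) cum 40
  x=7 (V, w=75) cum 115
  x=11 (U, w=225) cum 340
  x=12 (T, w=70) cum 410  ← median
  x=12 (W, w=20) cum 430
  x=13 (S, w=90) cum 520
  x=16 (P, w=7) cum 527
  x=16 (Q, w=225) cum 752
⇒ x* = 12
y-coordinate, sorted with cumulative weight:
  y=4 (U, w=225) cum 225
  y=5 (R, w=40) cum 265
  y=10 (T, w=70) cum 335
  y=12 (Q, w=225) cum 560  ← median
  y=12 (S, w=90) cum 650
  y=16 (W, w=20) cum 670
  y=17 (P, w=7) cum 677
  y=18 (V, w=75) cum 752
⇒ y* = 12

(12, 12)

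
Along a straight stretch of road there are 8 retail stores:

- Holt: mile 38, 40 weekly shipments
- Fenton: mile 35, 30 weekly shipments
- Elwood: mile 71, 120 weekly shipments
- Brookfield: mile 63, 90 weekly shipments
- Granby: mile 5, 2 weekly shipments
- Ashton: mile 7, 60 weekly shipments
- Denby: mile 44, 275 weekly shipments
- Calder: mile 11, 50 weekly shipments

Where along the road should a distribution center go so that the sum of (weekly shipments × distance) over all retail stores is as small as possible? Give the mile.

For a sum of weighted absolute distances on a line, the optimum is the weighted median (not the mean). Total weight W = 667; half-weight = 333.5.
Sort by position and accumulate weight:
  mile 5 (Granby, w=2) → cum 2
  mile 7 (Ashton, w=60) → cum 62
  mile 11 (Calder, w=50) → cum 112
  mile 35 (Fenton, w=30) → cum 142
  mile 38 (Holt, w=40) → cum 182
  mile 44 (Denby, w=275) → cum 457  ≥ 333.5 → median here
  mile 63 (Brookfield, w=90) → cum 547
  mile 71 (Elwood, w=120) → cum 667
Optimal location: mile 44.

x = 44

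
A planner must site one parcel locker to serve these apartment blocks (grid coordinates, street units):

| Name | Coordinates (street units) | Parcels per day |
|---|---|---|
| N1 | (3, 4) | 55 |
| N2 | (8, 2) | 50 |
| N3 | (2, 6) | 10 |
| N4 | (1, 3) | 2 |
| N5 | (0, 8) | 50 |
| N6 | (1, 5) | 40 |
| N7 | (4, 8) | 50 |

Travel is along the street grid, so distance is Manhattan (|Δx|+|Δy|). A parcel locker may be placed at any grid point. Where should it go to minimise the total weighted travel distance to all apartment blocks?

(3, 5)

Manhattan distance separates: Σwᵢ(|x−xᵢ|+|y−yᵢ|) = Σwᵢ|x−xᵢ| + Σwᵢ|y−yᵢ|, so x and y are optimised independently as 1-D weighted medians.
Total weight W = 257; half = 128.5.
x-coordinate, sorted with cumulative weight:
  x=0 (N5, w=50) cum 50
  x=1 (N4, w=2) cum 52
  x=1 (N6, w=40) cum 92
  x=2 (N3, w=10) cum 102
  x=3 (N1, w=55) cum 157  ← median
  x=4 (N7, w=50) cum 207
  x=8 (N2, w=50) cum 257
⇒ x* = 3
y-coordinate, sorted with cumulative weight:
  y=2 (N2, w=50) cum 50
  y=3 (N4, w=2) cum 52
  y=4 (N1, w=55) cum 107
  y=5 (N6, w=40) cum 147  ← median
  y=6 (N3, w=10) cum 157
  y=8 (N5, w=50) cum 207
  y=8 (N7, w=50) cum 257
⇒ y* = 5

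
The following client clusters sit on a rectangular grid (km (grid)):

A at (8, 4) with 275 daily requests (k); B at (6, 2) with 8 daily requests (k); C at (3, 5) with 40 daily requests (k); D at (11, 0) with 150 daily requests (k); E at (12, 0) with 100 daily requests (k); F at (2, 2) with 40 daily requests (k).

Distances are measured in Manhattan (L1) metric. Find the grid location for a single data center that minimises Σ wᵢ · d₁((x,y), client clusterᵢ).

(8, 4)

Manhattan distance separates: Σwᵢ(|x−xᵢ|+|y−yᵢ|) = Σwᵢ|x−xᵢ| + Σwᵢ|y−yᵢ|, so x and y are optimised independently as 1-D weighted medians.
Total weight W = 613; half = 306.5.
x-coordinate, sorted with cumulative weight:
  x=2 (F, w=40) cum 40
  x=3 (C, w=40) cum 80
  x=6 (B, w=8) cum 88
  x=8 (A, w=275) cum 363  ← median
  x=11 (D, w=150) cum 513
  x=12 (E, w=100) cum 613
⇒ x* = 8
y-coordinate, sorted with cumulative weight:
  y=0 (D, w=150) cum 150
  y=0 (E, w=100) cum 250
  y=2 (B, w=8) cum 258
  y=2 (F, w=40) cum 298
  y=4 (A, w=275) cum 573  ← median
  y=5 (C, w=40) cum 613
⇒ y* = 4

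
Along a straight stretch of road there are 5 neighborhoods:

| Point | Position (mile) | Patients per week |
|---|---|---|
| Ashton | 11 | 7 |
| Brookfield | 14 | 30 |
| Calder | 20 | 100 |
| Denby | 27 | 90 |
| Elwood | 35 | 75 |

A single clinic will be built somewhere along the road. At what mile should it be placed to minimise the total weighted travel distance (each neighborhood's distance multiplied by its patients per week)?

For a sum of weighted absolute distances on a line, the optimum is the weighted median (not the mean). Total weight W = 302; half-weight = 151.
Sort by position and accumulate weight:
  mile 11 (Ashton, w=7) → cum 7
  mile 14 (Brookfield, w=30) → cum 37
  mile 20 (Calder, w=100) → cum 137
  mile 27 (Denby, w=90) → cum 227  ≥ 151 → median here
  mile 35 (Elwood, w=75) → cum 302
Optimal location: mile 27.

x = 27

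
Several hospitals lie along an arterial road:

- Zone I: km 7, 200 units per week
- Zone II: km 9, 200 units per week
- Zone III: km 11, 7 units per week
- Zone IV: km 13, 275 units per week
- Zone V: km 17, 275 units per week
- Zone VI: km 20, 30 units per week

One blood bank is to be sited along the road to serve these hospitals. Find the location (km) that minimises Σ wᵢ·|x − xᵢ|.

x = 13

For a sum of weighted absolute distances on a line, the optimum is the weighted median (not the mean). Total weight W = 987; half-weight = 493.5.
Sort by position and accumulate weight:
  km 7 (Zone I, w=200) → cum 200
  km 9 (Zone II, w=200) → cum 400
  km 11 (Zone III, w=7) → cum 407
  km 13 (Zone IV, w=275) → cum 682  ≥ 493.5 → median here
  km 17 (Zone V, w=275) → cum 957
  km 20 (Zone VI, w=30) → cum 987
Optimal location: km 13.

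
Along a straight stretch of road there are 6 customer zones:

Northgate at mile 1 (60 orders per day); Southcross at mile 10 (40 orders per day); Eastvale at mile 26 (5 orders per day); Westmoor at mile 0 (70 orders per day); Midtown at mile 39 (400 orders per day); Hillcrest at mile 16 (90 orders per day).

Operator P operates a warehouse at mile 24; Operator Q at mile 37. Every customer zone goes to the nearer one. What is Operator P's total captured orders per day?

265

The indifferent point is the midpoint (24+37)/2 = 30.5; customer zones left of it (closer to Operator P at 24) go to Operator P, those right go to Operator Q.
  Westmoor at 0 (w=70) → Operator P
  Northgate at 1 (w=60) → Operator P
  Southcross at 10 (w=40) → Operator P
  Hillcrest at 16 (w=90) → Operator P
  Eastvale at 26 (w=5) → Operator P
  Midtown at 39 (w=400) → Operator Q
Operator P captures 265; Operator Q captures 400.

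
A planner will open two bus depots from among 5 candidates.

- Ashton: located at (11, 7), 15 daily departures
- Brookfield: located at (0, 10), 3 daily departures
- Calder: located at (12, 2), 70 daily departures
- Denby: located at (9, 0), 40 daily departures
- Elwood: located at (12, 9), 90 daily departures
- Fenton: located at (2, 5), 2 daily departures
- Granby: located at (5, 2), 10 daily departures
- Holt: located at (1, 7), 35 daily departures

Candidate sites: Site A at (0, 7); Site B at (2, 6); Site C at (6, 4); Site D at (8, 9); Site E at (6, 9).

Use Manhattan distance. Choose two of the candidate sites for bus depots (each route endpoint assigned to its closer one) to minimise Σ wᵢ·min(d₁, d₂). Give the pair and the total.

Evaluate every pair (each demand assigned to the nearer of the two):
  {Site C, Site D}: total = 1622
  {Site A, Site D}: total = 1757
  {Site B, Site D}: total = 1765
  {Site C, Site E}: total = 1791
  {Site D, Site E}: total = 1967
  {Site A, Site C}: total = 2032
  {Site B, Site C}: total = 2070
  {Site A, Site E}: total = 2167
  {Site B, Site E}: total = 2195
  {Site A, Site B}: total = 2936
Best pair: {Site C, Site D} with total 1622.

{Site C, Site D}, total 1622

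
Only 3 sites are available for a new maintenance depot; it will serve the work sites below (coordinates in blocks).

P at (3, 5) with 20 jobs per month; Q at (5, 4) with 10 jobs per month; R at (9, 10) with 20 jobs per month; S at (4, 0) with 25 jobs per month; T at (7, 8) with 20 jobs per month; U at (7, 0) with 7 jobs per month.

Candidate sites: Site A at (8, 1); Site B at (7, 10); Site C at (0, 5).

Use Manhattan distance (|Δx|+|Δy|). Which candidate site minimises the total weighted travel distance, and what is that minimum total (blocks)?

Site B, total 735 blocks

Total weighted distance at each candidate:
  Site A (8, 1): total = 739
  Site B (7, 10): total = 735
  Site C (0, 5): total = 909
Minimum is at Site B with total 735 blocks.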